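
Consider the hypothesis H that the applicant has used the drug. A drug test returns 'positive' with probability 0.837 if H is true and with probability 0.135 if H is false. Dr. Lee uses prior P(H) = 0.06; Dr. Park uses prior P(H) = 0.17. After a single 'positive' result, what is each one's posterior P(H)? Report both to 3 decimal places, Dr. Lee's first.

Dr. Lee: 0.284; Dr. Park: 0.559

The likelihood ratio for a 'positive' result is 0.837/0.135 = 6.2000.
Dr. Lee: prior odds 0.06/0.94 = 0.063830; posterior odds 0.39574; posterior probability 0.284.
Dr. Park: prior odds 0.17/0.83 = 0.20482; posterior odds 1.2699; posterior probability 0.559.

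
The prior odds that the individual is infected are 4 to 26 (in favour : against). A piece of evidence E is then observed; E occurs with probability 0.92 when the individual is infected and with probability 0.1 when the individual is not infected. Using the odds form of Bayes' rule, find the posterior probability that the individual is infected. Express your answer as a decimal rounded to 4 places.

Prior odds = 4/26 = 0.15385.
Likelihood ratio for E = 0.92/0.1 = 9.2000.
Posterior odds = prior odds × LR = 1.4154.
Posterior probability = odds/(1+odds) = 1.4154/2.4154 = 0.5860.

Posterior probability ≈ 0.5860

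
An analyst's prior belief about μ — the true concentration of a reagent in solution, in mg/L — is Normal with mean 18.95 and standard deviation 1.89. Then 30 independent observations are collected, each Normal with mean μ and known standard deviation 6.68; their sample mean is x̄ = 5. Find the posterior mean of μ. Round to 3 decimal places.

Posterior mean ≈ 9.101

Prior precision 1/τ₀² = 1/1.89² = 0.279947; data precision n/σ² = 30/6.68² = 0.672308.
Posterior precision = 0.279947 + 0.672308 = 0.952255.
Posterior mean = (0.279947·18.95 + 0.672308·5) / 0.952255 = 9.101.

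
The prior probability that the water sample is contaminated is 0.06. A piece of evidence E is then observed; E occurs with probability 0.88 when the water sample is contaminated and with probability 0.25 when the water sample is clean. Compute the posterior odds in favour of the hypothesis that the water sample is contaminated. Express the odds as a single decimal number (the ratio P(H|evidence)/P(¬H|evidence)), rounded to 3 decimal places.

Prior odds = 0.06/(1−0.06) = 0.063830.
Likelihood ratio for E = 0.88/0.25 = 3.5200.
Posterior odds = prior odds × LR = 0.22468.

Posterior odds ≈ 0.225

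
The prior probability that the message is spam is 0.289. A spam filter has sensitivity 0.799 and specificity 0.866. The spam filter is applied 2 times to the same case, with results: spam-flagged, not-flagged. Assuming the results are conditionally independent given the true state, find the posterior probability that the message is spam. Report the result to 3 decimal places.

Posterior P(H) ≈ 0.360

Let H be the event that the message is spam; start with P(H) = 0.289. P('spam-flagged'|H) = 0.799, P('spam-flagged'|¬H) = 0.134.
Update on result 1 ('spam-flagged'): P(H) ← 0.799·0.2890 / (0.799·0.2890 + 0.134·0.7110) = 0.23091/0.32619 = 0.7079.
Update on result 2 ('not-flagged'): P(H) ← 0.201·0.7079 / (0.201·0.7079 + 0.866·0.2921) = 0.14229/0.39524 = 0.3600.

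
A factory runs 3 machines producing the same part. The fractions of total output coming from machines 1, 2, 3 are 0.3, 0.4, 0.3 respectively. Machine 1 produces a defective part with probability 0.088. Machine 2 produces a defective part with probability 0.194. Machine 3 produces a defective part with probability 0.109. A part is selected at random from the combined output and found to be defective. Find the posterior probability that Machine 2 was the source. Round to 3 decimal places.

P(defective|M1) = 0.088; P(defective|M2) = 0.194; P(defective|M3) = 0.109.
Prior × likelihood for each source: 0.3·0.088=0.02640, 0.4·0.194=0.07760, 0.3·0.109=0.03270. Summing gives P(defective) = 0.13670.
P(Machine 2 | defective) = 0.07760 / 0.13670 = 0.568.

Posterior probability ≈ 0.568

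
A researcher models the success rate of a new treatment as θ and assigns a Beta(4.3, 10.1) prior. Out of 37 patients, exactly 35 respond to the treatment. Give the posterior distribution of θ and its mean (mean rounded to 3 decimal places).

The binomial likelihood is conjugate to the Beta prior: with 35 successes and 2 failures, the posterior is Beta(4.3+35, 10.1+2) = Beta(39.3, 12.1).
E[θ | data] = 39.3/(39.3+12.1) = 0.765.

Posterior: Beta(39.3, 12.1); mean ≈ 0.765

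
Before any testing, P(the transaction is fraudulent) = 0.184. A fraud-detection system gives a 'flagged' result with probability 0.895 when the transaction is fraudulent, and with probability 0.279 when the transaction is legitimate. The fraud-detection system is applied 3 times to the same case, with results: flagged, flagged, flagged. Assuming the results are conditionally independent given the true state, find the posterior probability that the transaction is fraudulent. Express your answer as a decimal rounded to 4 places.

Let H be the event that the transaction is fraudulent; start with P(H) = 0.184. P('flagged'|H) = 0.895, P('flagged'|¬H) = 0.279.
Update on result 1 ('flagged'): P(H) ← 0.895·0.1840 / (0.895·0.1840 + 0.279·0.8160) = 0.16468/0.39234 = 0.4197.
Update on result 2 ('flagged'): P(H) ← 0.895·0.4197 / (0.895·0.4197 + 0.279·0.5803) = 0.37566/0.53756 = 0.6988.
Update on result 3 ('flagged'): P(H) ← 0.895·0.6988 / (0.895·0.6988 + 0.279·0.3012) = 0.62546/0.70948 = 0.8816.

Posterior P(H) ≈ 0.8816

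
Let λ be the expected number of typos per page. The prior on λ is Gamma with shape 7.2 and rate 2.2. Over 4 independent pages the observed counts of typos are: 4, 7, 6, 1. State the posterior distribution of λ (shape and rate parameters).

Posterior: Gamma(shape=25.2, rate=6.2)

The Poisson likelihood adds the total count to the shape and the number of exposure periods to the rate. Here ∑xᵢ = 18 and n = 4, so shape 7.2→25.2 and rate 2.2→6.2.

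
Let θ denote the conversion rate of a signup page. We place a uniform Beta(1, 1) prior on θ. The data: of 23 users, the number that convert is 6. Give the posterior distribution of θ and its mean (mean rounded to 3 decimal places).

Posterior: Beta(7, 18); mean ≈ 0.280

Observing 6 successes and 17 failures updates Beta(1, 1) by adding the success and failure counts to the two shape parameters: α = 1+6 = 7, β = 1+17 = 18.
Posterior mean = α/(α+β) = 7/25 = 0.280.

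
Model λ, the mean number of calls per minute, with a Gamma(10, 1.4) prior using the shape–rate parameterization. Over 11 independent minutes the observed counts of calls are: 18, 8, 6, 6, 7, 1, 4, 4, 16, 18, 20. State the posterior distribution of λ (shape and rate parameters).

Total count ∑xᵢ = 108 over n = 11 minutes.
Gamma is conjugate to the Poisson likelihood: posterior is Gamma(shape = 10+108 = 118, rate = 1.4+11 = 12.4).

Posterior: Gamma(shape=118, rate=12.4)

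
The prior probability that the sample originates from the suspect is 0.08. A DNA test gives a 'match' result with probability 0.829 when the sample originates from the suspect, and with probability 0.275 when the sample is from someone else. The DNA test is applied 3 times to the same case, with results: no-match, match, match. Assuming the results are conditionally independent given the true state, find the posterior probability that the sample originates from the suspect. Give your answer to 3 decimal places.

Posterior P(H) ≈ 0.157

With H the event that the sample originates from the suspect, the joint likelihood of the observed sequence is P(data|H) = 0.171·0.829·0.829 = 0.11752 and P(data|¬H) = 0.725·0.275·0.275 = 0.054828.
Bayes: P(H|data) = 0.08·0.11752 / (0.08·0.11752 + 0.92·0.054828) = 0.0094015/0.059843 = 0.1571.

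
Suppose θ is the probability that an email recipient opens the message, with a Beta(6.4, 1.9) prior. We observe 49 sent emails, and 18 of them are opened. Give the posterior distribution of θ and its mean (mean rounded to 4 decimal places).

The binomial likelihood is conjugate to the Beta prior: with 18 successes and 31 failures, the posterior is Beta(6.4+18, 1.9+31) = Beta(24.4, 32.9).
E[θ | data] = 24.4/(24.4+32.9) = 0.4258.

Posterior: Beta(24.4, 32.9); mean ≈ 0.4258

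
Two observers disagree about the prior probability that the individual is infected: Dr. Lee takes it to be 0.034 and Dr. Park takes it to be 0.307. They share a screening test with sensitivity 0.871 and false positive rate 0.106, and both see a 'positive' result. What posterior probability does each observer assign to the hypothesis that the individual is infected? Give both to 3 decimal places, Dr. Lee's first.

The likelihood ratio for a 'positive' result is 0.871/0.106 = 8.2170.
Dr. Lee: prior odds 0.034/0.966 = 0.035197; posterior odds 0.28921; posterior probability 0.224.
Dr. Park: prior odds 0.307/0.693 = 0.44300; posterior odds 3.6401; posterior probability 0.784.

Dr. Lee: 0.224; Dr. Park: 0.784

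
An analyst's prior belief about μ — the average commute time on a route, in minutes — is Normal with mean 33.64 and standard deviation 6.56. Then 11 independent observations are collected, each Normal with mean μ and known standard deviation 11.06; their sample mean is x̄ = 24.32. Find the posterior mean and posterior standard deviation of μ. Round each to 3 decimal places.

Posterior mean ≈ 26.234; posterior SD ≈ 2.973

With known σ, the Normal prior is conjugate. Weight on the data is w = (n/σ²)/(n/σ² + 1/τ₀²) = 0.0899254/(0.0899254+0.0232377) = 0.79465.
Posterior mean = w·x̄ + (1−w)·μ₀ = 0.79465·24.32 + 0.20535·33.64 = 26.234. Posterior variance = 1/(0.0899254+0.0232377) = 8.83681, so SD = 2.973.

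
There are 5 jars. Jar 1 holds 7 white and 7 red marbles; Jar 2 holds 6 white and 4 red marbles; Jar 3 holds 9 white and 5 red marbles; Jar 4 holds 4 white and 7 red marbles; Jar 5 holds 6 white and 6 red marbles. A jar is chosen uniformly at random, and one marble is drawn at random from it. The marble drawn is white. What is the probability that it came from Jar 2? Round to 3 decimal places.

Posterior probability ≈ 0.230

Tabulate prior·likelihood by source: [1] prior 0.2, lik 0.5, product 0.1000; [2] prior 0.2, lik 0.6, product 0.1200; [3] prior 0.2, lik 0.6429, product 0.1286; [4] prior 0.2, lik 0.3636, product 0.07273; [5] prior 0.2, lik 0.5, product 0.1000.
Normalizing constant = 0.52130; the posterior for Jar 2 is its product over the sum, 0.1200/0.52130 = 0.230.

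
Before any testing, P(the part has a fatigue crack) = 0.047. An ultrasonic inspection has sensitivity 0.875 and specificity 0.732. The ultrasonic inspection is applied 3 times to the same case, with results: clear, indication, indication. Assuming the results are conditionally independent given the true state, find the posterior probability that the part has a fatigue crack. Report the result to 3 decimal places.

Posterior P(H) ≈ 0.082

With H the event that the part has a fatigue crack, the joint likelihood of the observed sequence is P(data|H) = 0.125·0.875·0.875 = 0.095703 and P(data|¬H) = 0.732·0.268·0.268 = 0.052575.
Bayes: P(H|data) = 0.047·0.095703 / (0.047·0.095703 + 0.953·0.052575) = 0.0044980/0.054602 = 0.0824.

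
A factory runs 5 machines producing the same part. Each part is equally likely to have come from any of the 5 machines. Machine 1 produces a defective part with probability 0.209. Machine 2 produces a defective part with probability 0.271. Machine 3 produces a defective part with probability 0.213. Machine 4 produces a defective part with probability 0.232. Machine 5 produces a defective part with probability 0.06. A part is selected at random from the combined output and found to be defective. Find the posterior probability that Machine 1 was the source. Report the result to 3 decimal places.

Posterior probability ≈ 0.212

Tabulate prior·likelihood by source: [1] prior 0.2, lik 0.209, product 0.04180; [2] prior 0.2, lik 0.271, product 0.05420; [3] prior 0.2, lik 0.213, product 0.04260; [4] prior 0.2, lik 0.232, product 0.04640; [5] prior 0.2, lik 0.06, product 0.01200.
Normalizing constant = 0.19700; the posterior for Machine 1 is its product over the sum, 0.04180/0.19700 = 0.212.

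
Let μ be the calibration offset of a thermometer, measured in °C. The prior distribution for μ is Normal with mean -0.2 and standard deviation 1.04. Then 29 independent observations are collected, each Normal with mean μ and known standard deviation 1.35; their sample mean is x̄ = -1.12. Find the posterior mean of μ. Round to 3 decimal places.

Posterior mean ≈ -1.069

With known σ, the Normal prior is conjugate. Weight on the data is w = (n/σ²)/(n/σ² + 1/τ₀²) = 15.9122/(15.9122+0.924556) = 0.94509.
Posterior mean = w·x̄ + (1−w)·μ₀ = 0.94509·-1.12 + 0.054913·-0.2 = -1.069.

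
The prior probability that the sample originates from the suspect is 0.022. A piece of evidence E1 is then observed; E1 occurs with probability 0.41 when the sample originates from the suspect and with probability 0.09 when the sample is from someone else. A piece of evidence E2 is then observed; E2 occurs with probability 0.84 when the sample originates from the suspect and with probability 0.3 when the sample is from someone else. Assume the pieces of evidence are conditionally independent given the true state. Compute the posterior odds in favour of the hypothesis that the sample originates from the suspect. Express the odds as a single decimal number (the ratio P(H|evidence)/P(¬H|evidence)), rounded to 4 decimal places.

Prior odds = 0.022/(1−0.022) = 0.022495. In log-odds, ln(0.022495) = -3.7945.
Add log likelihood ratios: ln(4.5556) + ln(2.8000) = 2.5460.
Posterior log-odds = -1.2485, so posterior odds = exp(-1.2485) = 0.28693.

Posterior odds ≈ 0.2869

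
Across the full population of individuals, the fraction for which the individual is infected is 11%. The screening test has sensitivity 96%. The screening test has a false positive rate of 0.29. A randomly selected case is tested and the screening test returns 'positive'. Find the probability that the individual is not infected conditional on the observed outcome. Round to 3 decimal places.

Let H be the event that the individual is infected. P(H) = 0.11, so P(¬H) = 0.89. With E the 'positive' result, P(E|H) = 0.96 and P(E|¬H) = 0.29.
P(E) = 0.96·0.11 + 0.29·0.89 = 0.10560 + 0.25810 = 0.36370.
By Bayes' theorem, P(H|E) = 0.10560 / 0.36370 = 0.290. Hence P(¬H|E) = 1 − 0.290 = 0.710.

P(¬H | E) ≈ 0.710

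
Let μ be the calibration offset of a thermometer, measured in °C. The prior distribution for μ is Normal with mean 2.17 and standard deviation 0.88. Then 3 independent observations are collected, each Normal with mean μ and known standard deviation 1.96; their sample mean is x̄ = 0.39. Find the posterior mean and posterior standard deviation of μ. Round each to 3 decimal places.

Posterior mean ≈ 1.499; posterior SD ≈ 0.695

With known σ, the Normal prior is conjugate. Weight on the data is w = (n/σ²)/(n/σ² + 1/τ₀²) = 0.780925/(0.780925+1.29132) = 0.37685.
Posterior mean = w·x̄ + (1−w)·μ₀ = 0.37685·0.39 + 0.62315·2.17 = 1.499. Posterior variance = 1/(0.780925+1.29132) = 0.482568, so SD = 0.695.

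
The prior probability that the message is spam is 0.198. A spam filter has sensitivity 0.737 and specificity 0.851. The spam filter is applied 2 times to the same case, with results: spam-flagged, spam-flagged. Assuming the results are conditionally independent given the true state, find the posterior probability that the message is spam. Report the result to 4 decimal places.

With H the event that the message is spam, the joint likelihood of the observed sequence is P(data|H) = 0.737·0.737 = 0.54317 and P(data|¬H) = 0.149·0.149 = 0.022201.
Bayes: P(H|data) = 0.198·0.54317 / (0.198·0.54317 + 0.802·0.022201) = 0.10755/0.12535 = 0.8580.

Posterior P(H) ≈ 0.8580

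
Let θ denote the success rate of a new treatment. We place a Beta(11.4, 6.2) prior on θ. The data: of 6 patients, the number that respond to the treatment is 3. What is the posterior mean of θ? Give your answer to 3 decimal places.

The binomial likelihood is conjugate to the Beta prior: with 3 successes and 3 failures, the posterior is Beta(11.4+3, 6.2+3) = Beta(14.4, 9.2).
Posterior mean = α/(α+β) = 14.4/23.6 = 0.610.

Posterior mean ≈ 0.610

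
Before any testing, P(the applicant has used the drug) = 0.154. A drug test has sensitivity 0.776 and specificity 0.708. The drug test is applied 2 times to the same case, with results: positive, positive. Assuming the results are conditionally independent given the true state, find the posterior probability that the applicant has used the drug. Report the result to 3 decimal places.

Let H be the event that the applicant has used the drug; start with P(H) = 0.154. P('positive'|H) = 0.776, P('positive'|¬H) = 0.292.
Update on result 1 ('positive'): P(H) ← 0.776·0.1540 / (0.776·0.1540 + 0.292·0.8460) = 0.11950/0.36654 = 0.3260.
Update on result 2 ('positive'): P(H) ← 0.776·0.3260 / (0.776·0.3260 + 0.292·0.6740) = 0.25300/0.44980 = 0.5625.

Posterior P(H) ≈ 0.562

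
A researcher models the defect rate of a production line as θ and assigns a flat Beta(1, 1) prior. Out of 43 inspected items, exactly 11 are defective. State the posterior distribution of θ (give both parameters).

Posterior: Beta(12, 33)

The binomial likelihood is conjugate to the Beta prior: with 11 successes and 32 failures, the posterior is Beta(1+11, 1+32) = Beta(12, 33).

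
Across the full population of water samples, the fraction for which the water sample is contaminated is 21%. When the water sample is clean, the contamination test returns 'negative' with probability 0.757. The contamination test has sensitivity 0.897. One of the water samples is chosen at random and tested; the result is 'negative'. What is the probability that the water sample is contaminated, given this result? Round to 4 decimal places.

Write H for 'the water sample is contaminated'. Prior odds H:¬H = 0.21/0.79 = 0.26582. For the 'negative' outcome, the likelihood ratio is 0.103/0.757 = 0.13606.
Posterior odds = 0.26582 × 0.13606 = 0.036169, so P(H|E) = 0.036169/(1+0.036169) = 0.0349.

P(H | E) ≈ 0.0349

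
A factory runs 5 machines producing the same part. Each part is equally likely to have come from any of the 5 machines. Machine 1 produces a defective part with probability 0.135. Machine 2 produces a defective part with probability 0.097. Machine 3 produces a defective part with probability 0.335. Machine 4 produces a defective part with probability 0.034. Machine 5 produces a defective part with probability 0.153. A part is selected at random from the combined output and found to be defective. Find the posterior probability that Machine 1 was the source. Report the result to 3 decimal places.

Posterior probability ≈ 0.179

Tabulate prior·likelihood by source: [1] prior 0.2, lik 0.135, product 0.02700; [2] prior 0.2, lik 0.097, product 0.01940; [3] prior 0.2, lik 0.335, product 0.06700; [4] prior 0.2, lik 0.034, product 0.006800; [5] prior 0.2, lik 0.153, product 0.03060.
Normalizing constant = 0.15080; the posterior for Machine 1 is its product over the sum, 0.02700/0.15080 = 0.179.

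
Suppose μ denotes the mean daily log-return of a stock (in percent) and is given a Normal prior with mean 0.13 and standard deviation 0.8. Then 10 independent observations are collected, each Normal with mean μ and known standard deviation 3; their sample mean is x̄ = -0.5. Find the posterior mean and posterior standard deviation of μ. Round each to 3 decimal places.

Posterior mean ≈ -0.132; posterior SD ≈ 0.612

Prior precision 1/τ₀² = 1/0.8² = 1.56250; data precision n/σ² = 10/3² = 1.11111.
Posterior precision = 1.56250 + 1.11111 = 2.67361, giving posterior SD = 1/√2.67361 = 0.612.
Posterior mean = (1.56250·0.13 + 1.11111·-0.5) / 2.67361 = -0.132.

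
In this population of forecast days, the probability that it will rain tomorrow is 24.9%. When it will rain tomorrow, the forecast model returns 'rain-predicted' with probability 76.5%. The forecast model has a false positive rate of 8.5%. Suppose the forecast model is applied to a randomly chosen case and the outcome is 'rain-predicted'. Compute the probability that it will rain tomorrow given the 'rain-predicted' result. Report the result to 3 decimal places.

P(H | E) ≈ 0.749

Let H be the event that it will rain tomorrow. P(H) = 0.249, so P(¬H) = 0.751. With E the 'rain-predicted' result, P(E|H) = 0.765 and P(E|¬H) = 0.085.
P(E) = 0.765·0.249 + 0.085·0.751 = 0.19049 + 0.063835 = 0.25432.
By Bayes' theorem, P(H|E) = 0.19049 / 0.25432 = 0.749.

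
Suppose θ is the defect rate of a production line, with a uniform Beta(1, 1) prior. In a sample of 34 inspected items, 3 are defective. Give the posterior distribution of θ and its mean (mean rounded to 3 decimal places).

Posterior: Beta(4, 32); mean ≈ 0.111

The binomial likelihood is conjugate to the Beta prior: with 3 successes and 31 failures, the posterior is Beta(1+3, 1+31) = Beta(4, 32).
Posterior mean = α/(α+β) = 4/36 = 0.111.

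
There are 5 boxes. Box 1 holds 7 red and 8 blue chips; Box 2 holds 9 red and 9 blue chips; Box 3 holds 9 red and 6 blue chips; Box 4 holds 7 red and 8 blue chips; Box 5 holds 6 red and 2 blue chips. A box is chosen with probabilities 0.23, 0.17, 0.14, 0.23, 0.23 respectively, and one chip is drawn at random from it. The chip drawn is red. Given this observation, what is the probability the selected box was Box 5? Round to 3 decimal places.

Tabulate prior·likelihood by source: [1] prior 0.23, lik 0.4667, product 0.1073; [2] prior 0.17, lik 0.5, product 0.08500; [3] prior 0.14, lik 0.6, product 0.08400; [4] prior 0.23, lik 0.4667, product 0.1073; [5] prior 0.23, lik 0.75, product 0.1725.
Normalizing constant = 0.55617; the posterior for Box 5 is its product over the sum, 0.1725/0.55617 = 0.310.

Posterior probability ≈ 0.310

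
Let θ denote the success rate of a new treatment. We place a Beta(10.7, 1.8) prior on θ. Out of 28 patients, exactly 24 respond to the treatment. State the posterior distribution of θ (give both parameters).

Posterior: Beta(34.7, 5.8)

Observing 24 successes and 4 failures updates Beta(10.7, 1.8) by adding the success and failure counts to the two shape parameters: α = 10.7+24 = 34.7, β = 1.8+4 = 5.8.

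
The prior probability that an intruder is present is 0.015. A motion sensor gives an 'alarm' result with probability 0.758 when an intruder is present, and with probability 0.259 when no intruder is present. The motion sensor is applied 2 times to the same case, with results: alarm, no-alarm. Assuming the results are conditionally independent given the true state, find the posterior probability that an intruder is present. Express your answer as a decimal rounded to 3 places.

Posterior P(H) ≈ 0.014

With H the event that an intruder is present, the joint likelihood of the observed sequence is P(data|H) = 0.758·0.242 = 0.18344 and P(data|¬H) = 0.259·0.741 = 0.19192.
Bayes: P(H|data) = 0.015·0.18344 / (0.015·0.18344 + 0.985·0.19192) = 0.0027515/0.19179 = 0.0143.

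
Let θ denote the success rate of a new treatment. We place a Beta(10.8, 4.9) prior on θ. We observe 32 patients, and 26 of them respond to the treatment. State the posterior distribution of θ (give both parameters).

The binomial likelihood is conjugate to the Beta prior: with 26 successes and 6 failures, the posterior is Beta(10.8+26, 4.9+6) = Beta(36.8, 10.9).

Posterior: Beta(36.8, 10.9)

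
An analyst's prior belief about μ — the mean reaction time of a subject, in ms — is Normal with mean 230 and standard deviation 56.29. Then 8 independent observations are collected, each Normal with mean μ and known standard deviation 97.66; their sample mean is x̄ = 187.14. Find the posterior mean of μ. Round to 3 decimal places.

Posterior mean ≈ 198.857

With known σ, the Normal prior is conjugate. Weight on the data is w = (n/σ²)/(n/σ² + 1/τ₀²) = 0.00083880/(0.00083880+0.00031560) = 0.72661.
Posterior mean = w·x̄ + (1−w)·μ₀ = 0.72661·187.14 + 0.27339·230 = 198.857.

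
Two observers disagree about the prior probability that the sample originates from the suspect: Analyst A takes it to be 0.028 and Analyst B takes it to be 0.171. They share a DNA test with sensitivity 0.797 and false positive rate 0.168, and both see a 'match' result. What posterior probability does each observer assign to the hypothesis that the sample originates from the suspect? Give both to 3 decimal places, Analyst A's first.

Analyst A: 0.120; Analyst B: 0.495

The likelihood ratio for a 'match' result is 0.797/0.168 = 4.7440.
Analyst A: prior odds 0.028/0.972 = 0.028807; posterior odds 0.13666; posterior probability 0.120.
Analyst B: prior odds 0.171/0.829 = 0.20627; posterior odds 0.97857; posterior probability 0.495.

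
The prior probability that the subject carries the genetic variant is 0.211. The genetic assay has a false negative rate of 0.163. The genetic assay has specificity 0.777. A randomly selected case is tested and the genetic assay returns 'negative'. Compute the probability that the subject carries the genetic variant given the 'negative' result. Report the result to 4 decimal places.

Write H for 'the subject carries the genetic variant'. Prior odds H:¬H = 0.211/0.789 = 0.26743. For the 'negative' outcome, the likelihood ratio is 0.163/0.777 = 0.20978.
Posterior odds = 0.26743 × 0.20978 = 0.056101, so P(H|E) = 0.056101/(1+0.056101) = 0.0531.

P(H | E) ≈ 0.0531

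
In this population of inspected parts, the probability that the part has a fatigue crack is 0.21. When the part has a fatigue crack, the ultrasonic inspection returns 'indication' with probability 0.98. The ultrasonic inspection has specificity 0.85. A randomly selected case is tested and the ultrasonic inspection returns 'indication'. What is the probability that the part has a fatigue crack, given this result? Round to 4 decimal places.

Let H be the event that the part has a fatigue crack. P(H) = 0.21, so P(¬H) = 0.79. With E the 'indication' result, P(E|H) = 0.98 and P(E|¬H) = 0.15.
P(E) = 0.98·0.21 + 0.15·0.79 = 0.20580 + 0.11850 = 0.32430.
By Bayes' theorem, P(H|E) = 0.20580 / 0.32430 = 0.6346.

P(H | E) ≈ 0.6346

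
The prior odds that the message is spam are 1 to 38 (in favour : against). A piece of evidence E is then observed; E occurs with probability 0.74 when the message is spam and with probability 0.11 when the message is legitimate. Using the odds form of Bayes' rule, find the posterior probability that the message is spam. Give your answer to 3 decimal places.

Posterior probability ≈ 0.150

Prior odds = 1/38 = 0.026316.
Likelihood ratio for E = 0.74/0.11 = 6.7273.
Posterior odds = prior odds × LR = 0.17703.
Posterior probability = odds/(1+odds) = 0.17703/1.1770 = 0.150.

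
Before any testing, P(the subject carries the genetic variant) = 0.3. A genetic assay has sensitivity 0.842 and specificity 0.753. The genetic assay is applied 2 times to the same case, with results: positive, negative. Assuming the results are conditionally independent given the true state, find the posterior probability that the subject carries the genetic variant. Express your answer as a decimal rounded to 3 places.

Let H be the event that the subject carries the genetic variant; start with P(H) = 0.3. P('positive'|H) = 0.842, P('positive'|¬H) = 0.247.
Update on result 1 ('positive'): P(H) ← 0.842·0.3000 / (0.842·0.3000 + 0.247·0.7000) = 0.25260/0.42550 = 0.5937.
Update on result 2 ('negative'): P(H) ← 0.158·0.5937 / (0.158·0.5937 + 0.753·0.4063) = 0.093797/0.39978 = 0.2346.

Posterior P(H) ≈ 0.235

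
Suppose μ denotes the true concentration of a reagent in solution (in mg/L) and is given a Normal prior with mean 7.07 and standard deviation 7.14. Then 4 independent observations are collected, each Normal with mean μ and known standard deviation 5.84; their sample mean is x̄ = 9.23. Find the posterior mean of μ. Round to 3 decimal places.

Prior precision 1/τ₀² = 1/7.14² = 0.0196157; data precision n/σ² = 4/5.84² = 0.117283.
Posterior precision = 0.0196157 + 0.117283 = 0.136898.
Posterior mean = (0.0196157·7.07 + 0.117283·9.23) / 0.136898 = 8.921.

Posterior mean ≈ 8.921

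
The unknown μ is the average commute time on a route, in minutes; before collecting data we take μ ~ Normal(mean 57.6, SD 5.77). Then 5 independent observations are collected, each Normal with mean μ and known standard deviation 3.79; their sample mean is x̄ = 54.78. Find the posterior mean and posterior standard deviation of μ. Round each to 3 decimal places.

Posterior mean ≈ 55.004; posterior SD ≈ 1.626

Prior precision 1/τ₀² = 1/5.77² = 0.0300364; data precision n/σ² = 5/3.79² = 0.348090.
Posterior precision = 0.0300364 + 0.348090 = 0.378126, giving posterior SD = 1/√0.378126 = 1.626.
Posterior mean = (0.0300364·57.6 + 0.348090·54.78) / 0.378126 = 55.004.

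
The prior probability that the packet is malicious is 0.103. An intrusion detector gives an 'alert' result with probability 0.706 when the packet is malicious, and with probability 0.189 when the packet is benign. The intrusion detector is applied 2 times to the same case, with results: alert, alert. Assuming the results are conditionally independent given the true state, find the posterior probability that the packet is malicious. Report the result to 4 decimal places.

Let H be the event that the packet is malicious; start with P(H) = 0.103. P('alert'|H) = 0.706, P('alert'|¬H) = 0.189.
Update on result 1 ('alert'): P(H) ← 0.706·0.1030 / (0.706·0.1030 + 0.189·0.8970) = 0.072718/0.24225 = 0.3002.
Update on result 2 ('alert'): P(H) ← 0.706·0.3002 / (0.706·0.3002 + 0.189·0.6998) = 0.21192/0.34419 = 0.6157.

Posterior P(H) ≈ 0.6157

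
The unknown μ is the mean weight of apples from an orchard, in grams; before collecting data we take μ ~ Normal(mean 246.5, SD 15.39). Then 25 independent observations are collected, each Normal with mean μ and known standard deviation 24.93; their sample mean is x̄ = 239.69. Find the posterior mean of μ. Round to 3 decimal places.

Prior precision 1/τ₀² = 1/15.39² = 0.00422204; data precision n/σ² = 25/24.93² = 0.0402249.
Posterior precision = 0.00422204 + 0.0402249 = 0.0444470.
Posterior mean = (0.00422204·246.5 + 0.0402249·239.69) / 0.0444470 = 240.337.

Posterior mean ≈ 240.337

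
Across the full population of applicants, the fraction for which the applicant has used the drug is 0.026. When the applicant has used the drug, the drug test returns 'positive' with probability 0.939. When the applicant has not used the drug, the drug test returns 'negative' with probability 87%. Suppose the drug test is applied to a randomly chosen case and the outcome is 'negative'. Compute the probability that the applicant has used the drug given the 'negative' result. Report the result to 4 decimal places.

Let H be the event that the applicant has used the drug. P(H) = 0.026, so P(¬H) = 0.974. With E the 'negative' result, P(E|H) = 0.061 and P(E|¬H) = 0.87.
P(E) = 0.061·0.026 + 0.87·0.974 = 0.0015860 + 0.84738 = 0.84897.
By Bayes' theorem, P(H|E) = 0.0015860 / 0.84897 = 0.0019.

P(H | E) ≈ 0.0019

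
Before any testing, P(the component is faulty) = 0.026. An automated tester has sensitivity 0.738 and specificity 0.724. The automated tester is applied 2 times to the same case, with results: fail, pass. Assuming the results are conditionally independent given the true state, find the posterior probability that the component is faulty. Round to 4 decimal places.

Let H be the event that the component is faulty; start with P(H) = 0.026. P('fail'|H) = 0.738, P('fail'|¬H) = 0.276.
Update on result 1 ('fail'): P(H) ← 0.738·0.0260 / (0.738·0.0260 + 0.276·0.9740) = 0.019188/0.28801 = 0.0666.
Update on result 2 ('pass'): P(H) ← 0.262·0.0666 / (0.262·0.0666 + 0.724·0.9334) = 0.017455/0.69322 = 0.0252.

Posterior P(H) ≈ 0.0252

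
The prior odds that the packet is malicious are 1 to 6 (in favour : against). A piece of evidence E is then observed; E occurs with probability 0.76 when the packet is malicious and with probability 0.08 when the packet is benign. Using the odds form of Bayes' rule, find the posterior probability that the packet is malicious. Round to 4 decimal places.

Prior odds = 1/6 = 0.16667.
Likelihood ratio for E = 0.76/0.08 = 9.5000.
Posterior odds = prior odds × LR = 1.5833.
Posterior probability = odds/(1+odds) = 1.5833/2.5833 = 0.6129.

Posterior probability ≈ 0.6129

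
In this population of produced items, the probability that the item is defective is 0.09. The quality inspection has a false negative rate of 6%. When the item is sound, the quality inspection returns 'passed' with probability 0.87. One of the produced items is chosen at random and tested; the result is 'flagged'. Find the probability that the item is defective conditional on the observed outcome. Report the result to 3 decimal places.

P(H | E) ≈ 0.417

Write H for 'the item is defective'. Prior odds H:¬H = 0.09/0.91 = 0.098901. For the 'flagged' outcome, the likelihood ratio is 0.94/0.13 = 7.2308.
Posterior odds = 0.098901 × 7.2308 = 0.71513, so P(H|E) = 0.71513/(1+0.71513) = 0.417.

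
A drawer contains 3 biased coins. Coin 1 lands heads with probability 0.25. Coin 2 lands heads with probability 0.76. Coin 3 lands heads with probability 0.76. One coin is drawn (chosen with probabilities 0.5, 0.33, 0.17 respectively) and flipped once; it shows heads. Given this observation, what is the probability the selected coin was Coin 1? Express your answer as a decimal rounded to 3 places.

Tabulate prior·likelihood by source: [1] prior 0.5, lik 0.25, product 0.1250; [2] prior 0.33, lik 0.76, product 0.2508; [3] prior 0.17, lik 0.76, product 0.1292.
Normalizing constant = 0.50500; the posterior for Coin 1 is its product over the sum, 0.1250/0.50500 = 0.248.

Posterior probability ≈ 0.248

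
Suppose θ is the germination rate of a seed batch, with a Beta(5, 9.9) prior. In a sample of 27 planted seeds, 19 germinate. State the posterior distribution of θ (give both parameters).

The binomial likelihood is conjugate to the Beta prior: with 19 successes and 8 failures, the posterior is Beta(5+19, 9.9+8) = Beta(24, 17.9).

Posterior: Beta(24, 17.9)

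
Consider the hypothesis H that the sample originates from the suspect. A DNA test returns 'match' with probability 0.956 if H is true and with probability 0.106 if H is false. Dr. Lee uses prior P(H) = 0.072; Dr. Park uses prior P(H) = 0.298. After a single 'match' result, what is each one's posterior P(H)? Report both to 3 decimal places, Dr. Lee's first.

Dr. Lee: 0.412; Dr. Park: 0.793

The likelihood ratio for a 'match' result is 0.956/0.106 = 9.0189.
Dr. Lee: prior odds 0.072/0.928 = 0.077586; posterior odds 0.69974; posterior probability 0.412.
Dr. Park: prior odds 0.298/0.702 = 0.42450; posterior odds 3.8285; posterior probability 0.793.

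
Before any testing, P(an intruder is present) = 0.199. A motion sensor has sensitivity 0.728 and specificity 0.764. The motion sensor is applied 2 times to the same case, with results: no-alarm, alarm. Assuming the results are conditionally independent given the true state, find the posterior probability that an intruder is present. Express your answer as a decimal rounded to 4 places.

Let H be the event that an intruder is present; start with P(H) = 0.199. P('alarm'|H) = 0.728, P('alarm'|¬H) = 0.236.
Update on result 1 ('no-alarm'): P(H) ← 0.272·0.1990 / (0.272·0.1990 + 0.764·0.8010) = 0.054128/0.66609 = 0.0813.
Update on result 2 ('alarm'): P(H) ← 0.728·0.0813 / (0.728·0.0813 + 0.236·0.9187) = 0.059159/0.27598 = 0.2144.

Posterior P(H) ≈ 0.2144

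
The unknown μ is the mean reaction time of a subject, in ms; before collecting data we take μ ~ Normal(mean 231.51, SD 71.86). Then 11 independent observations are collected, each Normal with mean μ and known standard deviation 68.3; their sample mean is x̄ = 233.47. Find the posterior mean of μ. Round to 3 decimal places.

Posterior mean ≈ 233.321

Prior precision 1/τ₀² = 1/71.86² = 0.00019365; data precision n/σ² = 11/68.3² = 0.00235804.
Posterior precision = 0.00019365 + 0.00235804 = 0.00255169.
Posterior mean = (0.00019365·231.51 + 0.00235804·233.47) / 0.00255169 = 233.321.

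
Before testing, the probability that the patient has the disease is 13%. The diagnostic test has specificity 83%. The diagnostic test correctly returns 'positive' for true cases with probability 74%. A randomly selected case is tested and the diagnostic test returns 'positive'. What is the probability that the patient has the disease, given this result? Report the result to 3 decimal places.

P(H | E) ≈ 0.394

Let H be the event that the patient has the disease. P(H) = 0.13, so P(¬H) = 0.87. With E the 'positive' result, P(E|H) = 0.74 and P(E|¬H) = 0.17.
P(E) = 0.74·0.13 + 0.17·0.87 = 0.096200 + 0.14790 = 0.24410.
By Bayes' theorem, P(H|E) = 0.096200 / 0.24410 = 0.394.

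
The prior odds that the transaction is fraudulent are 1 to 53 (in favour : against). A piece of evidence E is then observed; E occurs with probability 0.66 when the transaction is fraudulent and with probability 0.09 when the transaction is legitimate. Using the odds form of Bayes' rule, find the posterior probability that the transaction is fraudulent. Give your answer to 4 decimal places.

Posterior probability ≈ 0.1215

Prior odds = 1/53 = 0.018868.
Likelihood ratio for E = 0.66/0.09 = 7.3333.
Posterior odds = prior odds × LR = 0.13836.
Posterior probability = odds/(1+odds) = 0.13836/1.1384 = 0.1215.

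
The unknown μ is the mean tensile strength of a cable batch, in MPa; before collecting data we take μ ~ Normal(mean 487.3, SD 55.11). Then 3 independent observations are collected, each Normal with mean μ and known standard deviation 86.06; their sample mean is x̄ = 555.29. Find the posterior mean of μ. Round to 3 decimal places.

Prior precision 1/τ₀² = 1/55.11² = 0.00032926; data precision n/σ² = 3/86.06² = 0.00040506.
Posterior precision = 0.00032926 + 0.00040506 = 0.00073432.
Posterior mean = (0.00032926·487.3 + 0.00040506·555.29) / 0.00073432 = 524.804.

Posterior mean ≈ 524.804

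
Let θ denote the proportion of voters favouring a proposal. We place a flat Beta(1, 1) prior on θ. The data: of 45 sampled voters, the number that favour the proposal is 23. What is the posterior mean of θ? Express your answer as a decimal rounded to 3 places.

The binomial likelihood is conjugate to the Beta prior: with 23 successes and 22 failures, the posterior is Beta(1+23, 1+22) = Beta(24, 23).
Posterior mean = α/(α+β) = 24/47 = 0.511.

Posterior mean ≈ 0.511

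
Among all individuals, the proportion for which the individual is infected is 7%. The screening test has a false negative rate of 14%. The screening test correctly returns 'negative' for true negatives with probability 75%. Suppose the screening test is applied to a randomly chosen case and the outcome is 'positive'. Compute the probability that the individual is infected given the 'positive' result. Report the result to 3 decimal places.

Let H be the event that the individual is infected. P(H) = 0.07, so P(¬H) = 0.93. With E the 'positive' result, P(E|H) = 0.86 and P(E|¬H) = 0.25.
P(E) = 0.86·0.07 + 0.25·0.93 = 0.060200 + 0.23250 = 0.29270.
By Bayes' theorem, P(H|E) = 0.060200 / 0.29270 = 0.206.

P(H | E) ≈ 0.206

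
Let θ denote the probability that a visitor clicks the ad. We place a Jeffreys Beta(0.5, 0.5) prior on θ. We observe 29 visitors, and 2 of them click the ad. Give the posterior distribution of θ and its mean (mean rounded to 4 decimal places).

Posterior: Beta(2.5, 27.5); mean ≈ 0.0833

Observing 2 successes and 27 failures updates Beta(0.5, 0.5) by adding the success and failure counts to the two shape parameters: α = 0.5+2 = 2.5, β = 0.5+27 = 27.5.
Posterior mean = α/(α+β) = 2.5/30 = 0.0833.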